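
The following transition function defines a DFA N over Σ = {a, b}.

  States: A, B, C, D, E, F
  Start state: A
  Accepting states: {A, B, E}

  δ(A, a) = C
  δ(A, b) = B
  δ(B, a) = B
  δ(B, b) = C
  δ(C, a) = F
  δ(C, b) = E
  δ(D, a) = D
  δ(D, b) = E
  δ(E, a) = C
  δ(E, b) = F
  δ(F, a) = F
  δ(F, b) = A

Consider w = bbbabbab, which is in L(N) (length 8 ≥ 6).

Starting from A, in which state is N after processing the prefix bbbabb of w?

Run of N on the first 6 characters of w = b b b a b b:
  step 0: A  (start)
  step 1: B  (read b: A→B)
  step 2: C  (read b: B→C)
  step 3: E  (read b: C→E)
  step 4: C  (read a: E→C)
  step 5: E  (read b: C→E)
  step 6: F  (read b: E→F)

After reading 6 characters, N is in state F.
(This kind of state-tracing is the core of the pumping-lemma construction: with 6 states, pigeonhole forces a repeat within the first 6 steps.)

F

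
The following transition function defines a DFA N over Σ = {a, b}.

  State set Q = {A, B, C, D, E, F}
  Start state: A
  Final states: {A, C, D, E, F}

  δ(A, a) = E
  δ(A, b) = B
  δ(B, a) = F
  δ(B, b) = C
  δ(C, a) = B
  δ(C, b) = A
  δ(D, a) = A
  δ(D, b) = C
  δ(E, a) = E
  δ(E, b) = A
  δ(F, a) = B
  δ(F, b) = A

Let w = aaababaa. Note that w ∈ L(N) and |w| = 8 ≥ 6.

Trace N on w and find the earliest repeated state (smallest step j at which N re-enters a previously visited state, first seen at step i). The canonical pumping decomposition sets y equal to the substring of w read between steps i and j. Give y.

Run of N on w = a a a b a b a a:
  step 0: A  (start)
  step 1: E  (read a: A→E)
  step 2: E  (read a: E→E)   ← first repeat (E seen earlier)
  step 3: E  (read a: E→E)
  step 4: A  (read b: E→A)
  step 5: E  (read a: A→E)
  step 6: A  (read b: E→A)
  step 7: E  (read a: A→E)
  step 8: E  (read a: E→E)

So i = 1, j = 2, giving x = w[0:1] = a, y = w[1:2] = a, z = w[2:8] = ababaa.
Check: |xy| = 2 ≤ 6 and |y| = 1 ≥ 1. Reading y takes N from E back to E, so every xyⁱz is accepted.
With |Q| = 6, pigeonhole forces a state repeat no later than step 6; the substring read between the first and second visits to that state can be pumped.

a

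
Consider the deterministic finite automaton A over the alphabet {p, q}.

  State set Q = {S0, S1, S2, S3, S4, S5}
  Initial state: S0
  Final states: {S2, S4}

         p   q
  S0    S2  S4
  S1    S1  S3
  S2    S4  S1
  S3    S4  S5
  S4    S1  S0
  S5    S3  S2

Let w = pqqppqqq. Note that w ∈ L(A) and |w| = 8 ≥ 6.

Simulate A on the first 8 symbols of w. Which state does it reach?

S2

State sequence: S0 -p-> S2 -q-> S1 -q-> S3 -p-> S4 -p-> S1 -q-> S3 -q-> S5 -q-> S2

After reading 8 characters, A is in state S2.
(This kind of state-tracing is the core of the pumping-lemma construction: with 6 states, pigeonhole forces a repeat within the first 6 steps.)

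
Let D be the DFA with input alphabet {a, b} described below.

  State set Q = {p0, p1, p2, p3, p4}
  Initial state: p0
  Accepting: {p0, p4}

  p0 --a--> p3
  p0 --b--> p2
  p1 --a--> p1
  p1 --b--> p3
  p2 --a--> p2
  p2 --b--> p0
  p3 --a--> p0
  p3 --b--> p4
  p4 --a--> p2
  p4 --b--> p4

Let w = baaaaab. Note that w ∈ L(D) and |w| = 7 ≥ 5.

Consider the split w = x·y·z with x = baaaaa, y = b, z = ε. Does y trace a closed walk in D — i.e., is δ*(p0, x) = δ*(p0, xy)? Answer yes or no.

no

Run of D on the first 7 characters of w = b a a a a a b:
  step 0: p0  (start)
  step 1: p2  (read b: p0→p2)
  step 2: p2  (read a: p2→p2)
  step 3: p2  (read a: p2→p2)
  step 4: p2  (read a: p2→p2)
  step 5: p2  (read a: p2→p2)
  step 6: p2  (read a: p2→p2)
  step 7: p0  (read b: p2→p0)

After x (step 6): p2. After xy (step 7): p0.
They differ (p2 ≠ p0), so y is not a cycle from the state after x; this split is not the one the pumping-lemma construction produces, and pumping y need not keep the string in L(D).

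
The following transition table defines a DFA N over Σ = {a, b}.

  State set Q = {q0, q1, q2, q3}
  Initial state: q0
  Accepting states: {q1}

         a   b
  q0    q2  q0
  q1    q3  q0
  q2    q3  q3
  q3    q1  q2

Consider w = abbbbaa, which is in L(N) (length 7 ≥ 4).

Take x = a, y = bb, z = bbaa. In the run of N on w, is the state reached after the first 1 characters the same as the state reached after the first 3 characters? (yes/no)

yes

Run of N on the first 3 characters of w = a b b:
  step 0: q0  (start)
  step 1: q2  (read a: q0→q2)
  step 2: q3  (read b: q2→q3)
  step 3: q2  (read b: q3→q2)

After x (step 1): q2. After xy (step 3): q2.
They match, so y = bb drives N around a cycle from q2 back to itself; pumping y any number of times keeps N in q2 before reading z, and xyⁱz ∈ L(N) for every i ≥ 0.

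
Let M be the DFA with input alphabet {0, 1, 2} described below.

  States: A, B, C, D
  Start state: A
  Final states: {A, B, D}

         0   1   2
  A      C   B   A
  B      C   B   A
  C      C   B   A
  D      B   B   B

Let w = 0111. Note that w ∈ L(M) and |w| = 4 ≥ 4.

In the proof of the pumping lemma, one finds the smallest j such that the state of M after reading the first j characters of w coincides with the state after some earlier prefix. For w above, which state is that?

B

State sequence: A -0-> C -1-> B -1-> B -1-> B
First repeat at step 3: B was already visited.

The earliest repeat is at step j = 3: M is in B, which it already visited at step i = 2.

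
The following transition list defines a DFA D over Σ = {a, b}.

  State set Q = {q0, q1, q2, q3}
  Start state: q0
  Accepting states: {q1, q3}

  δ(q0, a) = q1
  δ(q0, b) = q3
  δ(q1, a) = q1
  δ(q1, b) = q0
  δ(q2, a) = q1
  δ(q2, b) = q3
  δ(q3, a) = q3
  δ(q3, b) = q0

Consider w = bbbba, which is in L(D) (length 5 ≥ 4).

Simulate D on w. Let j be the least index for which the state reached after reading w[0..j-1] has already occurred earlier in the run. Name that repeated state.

q0

Run of D on w = b b b b a:
  step 0: q0  (start)
  step 1: q3  (read b: q0→q3)
  step 2: q0  (read b: q3→q0)   ← first repeat (q0 seen earlier)
  step 3: q3  (read b: q0→q3)
  step 4: q0  (read b: q3→q0)
  step 5: q1  (read a: q0→q1)

The earliest repeat is at step j = 2: D is in q0, which it already visited at step i = 0.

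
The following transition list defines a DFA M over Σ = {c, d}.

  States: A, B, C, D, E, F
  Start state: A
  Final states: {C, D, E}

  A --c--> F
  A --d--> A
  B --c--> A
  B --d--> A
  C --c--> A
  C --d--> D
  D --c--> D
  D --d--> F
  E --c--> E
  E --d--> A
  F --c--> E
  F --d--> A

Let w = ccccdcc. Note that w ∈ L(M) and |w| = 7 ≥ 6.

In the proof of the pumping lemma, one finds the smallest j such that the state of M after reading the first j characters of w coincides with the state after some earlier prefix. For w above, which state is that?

State sequence: A -c-> F -c-> E -c-> E -c-> E -d-> A -c-> F -c-> E
First repeat at step 3: E was already visited.

The earliest repeat is at step j = 3: M is in E, which it already visited at step i = 2.
Pumping length from the standard proof: p = 6 (the number of states). The repeated state found above gives |xy| = j ≤ 6 and |y| = j − i ≥ 1.

E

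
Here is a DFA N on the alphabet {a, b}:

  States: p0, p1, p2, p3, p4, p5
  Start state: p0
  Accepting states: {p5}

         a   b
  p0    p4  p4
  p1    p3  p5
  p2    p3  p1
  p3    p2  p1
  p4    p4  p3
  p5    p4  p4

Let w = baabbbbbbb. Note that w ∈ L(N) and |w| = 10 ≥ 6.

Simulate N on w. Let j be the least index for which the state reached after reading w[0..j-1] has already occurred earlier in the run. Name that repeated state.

Run of N on w = b a a b b b b b b b:
  step 0: p0  (start)
  step 1: p4  (read b: p0→p4)
  step 2: p4  (read a: p4→p4)   ← first repeat (p4 seen earlier)
  step 3: p4  (read a: p4→p4)
  step 4: p3  (read b: p4→p3)
  step 5: p1  (read b: p3→p1)
  step 6: p5  (read b: p1→p5)
  step 7: p4  (read b: p5→p4)
  step 8: p3  (read b: p4→p3)
  step 9: p1  (read b: p3→p1)
  step 10: p5  (read b: p1→p5)

The earliest repeat is at step j = 2: N is in p4, which it already visited at step i = 1.
The DFA has 6 states, so the proof of the pumping lemma guarantees a repeated state among the first 6+1 visited; the segment between the two visits is the pumpable y.

p4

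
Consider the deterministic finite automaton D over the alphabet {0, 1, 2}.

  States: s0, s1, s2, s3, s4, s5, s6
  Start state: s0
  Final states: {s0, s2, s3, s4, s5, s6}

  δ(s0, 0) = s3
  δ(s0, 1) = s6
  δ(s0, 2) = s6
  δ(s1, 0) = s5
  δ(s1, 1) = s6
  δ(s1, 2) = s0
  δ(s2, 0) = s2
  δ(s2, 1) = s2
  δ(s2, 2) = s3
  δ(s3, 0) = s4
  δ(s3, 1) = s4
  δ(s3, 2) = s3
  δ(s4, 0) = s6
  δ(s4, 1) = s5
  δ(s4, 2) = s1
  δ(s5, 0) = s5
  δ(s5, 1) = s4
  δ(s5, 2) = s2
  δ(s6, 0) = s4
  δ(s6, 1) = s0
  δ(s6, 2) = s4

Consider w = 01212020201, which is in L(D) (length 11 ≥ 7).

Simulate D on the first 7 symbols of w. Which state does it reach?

State sequence: s0 -0-> s3 -1-> s4 -2-> s1 -1-> s6 -2-> s4 -0-> s6 -2-> s4

After reading 7 characters, D is in state s4.

s4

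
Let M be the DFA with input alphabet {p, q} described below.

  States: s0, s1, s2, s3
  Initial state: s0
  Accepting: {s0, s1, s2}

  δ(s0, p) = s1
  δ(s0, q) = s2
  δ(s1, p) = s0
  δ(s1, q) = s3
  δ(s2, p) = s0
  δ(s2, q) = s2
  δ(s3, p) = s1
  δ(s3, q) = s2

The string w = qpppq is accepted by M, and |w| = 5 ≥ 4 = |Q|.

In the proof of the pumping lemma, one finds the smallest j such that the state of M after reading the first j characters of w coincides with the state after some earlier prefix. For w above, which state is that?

s0

State sequence: s0 -q-> s2 -p-> s0 -p-> s1 -p-> s0 -q-> s2
First repeat at step 2: s0 was already visited.

The earliest repeat is at step j = 2: M is in s0, which it already visited at step i = 0.
The DFA has 4 states, so the proof of the pumping lemma guarantees a repeated state among the first 4+1 visited; the segment between the two visits is the pumpable y.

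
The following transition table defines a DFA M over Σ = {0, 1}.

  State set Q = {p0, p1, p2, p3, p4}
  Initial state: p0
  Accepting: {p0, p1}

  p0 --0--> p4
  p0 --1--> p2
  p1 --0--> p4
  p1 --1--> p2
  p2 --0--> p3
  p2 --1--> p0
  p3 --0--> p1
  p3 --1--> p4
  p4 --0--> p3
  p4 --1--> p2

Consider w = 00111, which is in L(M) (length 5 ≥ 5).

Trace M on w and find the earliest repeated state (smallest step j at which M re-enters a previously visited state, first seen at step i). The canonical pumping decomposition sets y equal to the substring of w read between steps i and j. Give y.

01

Run of M on w = 0 0 1 1 1:
  step 0: p0  (start)
  step 1: p4  (read 0: p0→p4)
  step 2: p3  (read 0: p4→p3)
  step 3: p4  (read 1: p3→p4)   ← first repeat (p4 seen earlier)
  step 4: p2  (read 1: p4→p2)
  step 5: p0  (read 1: p2→p0)

So i = 1, j = 3, giving x = w[0:1] = 0, y = w[1:3] = 01, z = w[3:5] = 11.
Check: |xy| = 3 ≤ 5 and |y| = 2 ≥ 1. Reading y takes M from p4 back to p4, so every xyⁱz is accepted.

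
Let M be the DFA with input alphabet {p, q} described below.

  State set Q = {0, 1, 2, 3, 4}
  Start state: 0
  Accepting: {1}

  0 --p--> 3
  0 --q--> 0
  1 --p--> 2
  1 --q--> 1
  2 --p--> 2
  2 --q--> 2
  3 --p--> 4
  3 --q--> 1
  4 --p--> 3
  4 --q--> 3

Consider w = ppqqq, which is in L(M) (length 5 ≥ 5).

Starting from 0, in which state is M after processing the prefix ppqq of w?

1

State sequence: 0 -p-> 3 -p-> 4 -q-> 3 -q-> 1

After reading 4 characters, M is in state 1.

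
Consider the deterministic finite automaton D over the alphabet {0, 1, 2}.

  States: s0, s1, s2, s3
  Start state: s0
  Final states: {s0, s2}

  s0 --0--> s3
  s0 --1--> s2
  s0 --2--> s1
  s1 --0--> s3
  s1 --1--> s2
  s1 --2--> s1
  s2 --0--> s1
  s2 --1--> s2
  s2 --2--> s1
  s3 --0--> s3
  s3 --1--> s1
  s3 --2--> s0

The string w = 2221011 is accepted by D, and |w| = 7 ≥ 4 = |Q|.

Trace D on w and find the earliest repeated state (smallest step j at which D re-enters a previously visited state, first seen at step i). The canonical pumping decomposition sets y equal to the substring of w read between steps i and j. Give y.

State sequence: s0 -2-> s1 -2-> s1 -2-> s1 -1-> s2 -0-> s1 -1-> s2 -1-> s2
First repeat at step 2: s1 was already visited.

So i = 1, j = 2, giving x = w[0:1] = 2, y = w[1:2] = 2, z = w[2:7] = 21011.
Check: |xy| = 2 ≤ 4 and |y| = 1 ≥ 1. Reading y takes D from s1 back to s1, so every xyⁱz is accepted.
With |Q| = 4, pigeonhole forces a state repeat no later than step 4; the substring read between the first and second visits to that state can be pumped.

2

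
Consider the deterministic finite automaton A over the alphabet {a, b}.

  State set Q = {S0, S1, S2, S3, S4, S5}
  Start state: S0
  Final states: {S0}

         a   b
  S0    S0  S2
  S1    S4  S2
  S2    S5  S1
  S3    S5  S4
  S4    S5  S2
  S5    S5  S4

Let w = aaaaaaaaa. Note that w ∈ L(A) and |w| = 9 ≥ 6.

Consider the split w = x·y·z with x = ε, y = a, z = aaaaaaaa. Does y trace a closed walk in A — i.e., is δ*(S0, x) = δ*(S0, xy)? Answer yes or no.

Run of A on the first 1 characters of w = a:
  step 0: S0  (start)
  step 1: S0  (read a: S0→S0)

After x (step 0): S0. After xy (step 1): S0.
They match, so y = a drives A around a cycle from S0 back to itself; pumping y any number of times keeps A in S0 before reading z, and xyⁱz ∈ L(A) for every i ≥ 0.

yes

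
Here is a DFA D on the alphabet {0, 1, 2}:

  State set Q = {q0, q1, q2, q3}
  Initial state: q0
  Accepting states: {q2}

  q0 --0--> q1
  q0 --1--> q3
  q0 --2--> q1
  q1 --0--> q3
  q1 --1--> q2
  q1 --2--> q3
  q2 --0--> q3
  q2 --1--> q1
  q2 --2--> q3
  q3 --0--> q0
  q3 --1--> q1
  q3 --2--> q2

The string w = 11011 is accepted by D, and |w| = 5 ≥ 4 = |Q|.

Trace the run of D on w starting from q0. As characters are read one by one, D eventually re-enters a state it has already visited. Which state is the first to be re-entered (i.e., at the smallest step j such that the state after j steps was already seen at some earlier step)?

q3

State sequence: q0 -1-> q3 -1-> q1 -0-> q3 -1-> q1 -1-> q2
First repeat at step 3: q3 was already visited.

The earliest repeat is at step j = 3: D is in q3, which it already visited at step i = 1.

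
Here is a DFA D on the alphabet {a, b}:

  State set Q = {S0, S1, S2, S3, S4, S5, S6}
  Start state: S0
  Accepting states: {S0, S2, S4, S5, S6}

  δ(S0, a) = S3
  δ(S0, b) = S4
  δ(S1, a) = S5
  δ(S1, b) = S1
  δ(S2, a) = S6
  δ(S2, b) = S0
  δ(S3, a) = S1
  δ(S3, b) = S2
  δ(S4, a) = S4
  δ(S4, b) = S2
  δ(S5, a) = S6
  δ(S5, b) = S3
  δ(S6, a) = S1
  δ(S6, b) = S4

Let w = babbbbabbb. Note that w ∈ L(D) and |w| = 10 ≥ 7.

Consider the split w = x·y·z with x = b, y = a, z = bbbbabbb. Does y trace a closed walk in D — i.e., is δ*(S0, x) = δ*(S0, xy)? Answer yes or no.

Run of D on the first 2 characters of w = b a:
  step 0: S0  (start)
  step 1: S4  (read b: S0→S4)
  step 2: S4  (read a: S4→S4)

After x (step 1): S4. After xy (step 2): S4.
They match, so y = a drives D around a cycle from S4 back to itself; pumping y any number of times keeps D in S4 before reading z, and xyⁱz ∈ L(D) for every i ≥ 0.

yes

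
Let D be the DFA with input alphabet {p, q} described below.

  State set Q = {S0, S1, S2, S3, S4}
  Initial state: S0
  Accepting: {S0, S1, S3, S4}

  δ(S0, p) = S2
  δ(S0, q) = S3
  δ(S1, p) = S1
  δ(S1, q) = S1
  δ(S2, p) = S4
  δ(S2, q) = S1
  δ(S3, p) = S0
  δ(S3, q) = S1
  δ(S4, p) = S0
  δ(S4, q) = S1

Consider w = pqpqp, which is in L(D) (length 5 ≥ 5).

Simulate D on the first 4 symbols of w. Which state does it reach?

S1

Run of D on the first 4 characters of w = p q p q:
  step 0: S0  (start)
  step 1: S2  (read p: S0→S2)
  step 2: S1  (read q: S2→S1)
  step 3: S1  (read p: S1→S1)
  step 4: S1  (read q: S1→S1)

After reading 4 characters, D is in state S1.
(This kind of state-tracing is the core of the pumping-lemma construction: with 5 states, pigeonhole forces a repeat within the first 5 steps.)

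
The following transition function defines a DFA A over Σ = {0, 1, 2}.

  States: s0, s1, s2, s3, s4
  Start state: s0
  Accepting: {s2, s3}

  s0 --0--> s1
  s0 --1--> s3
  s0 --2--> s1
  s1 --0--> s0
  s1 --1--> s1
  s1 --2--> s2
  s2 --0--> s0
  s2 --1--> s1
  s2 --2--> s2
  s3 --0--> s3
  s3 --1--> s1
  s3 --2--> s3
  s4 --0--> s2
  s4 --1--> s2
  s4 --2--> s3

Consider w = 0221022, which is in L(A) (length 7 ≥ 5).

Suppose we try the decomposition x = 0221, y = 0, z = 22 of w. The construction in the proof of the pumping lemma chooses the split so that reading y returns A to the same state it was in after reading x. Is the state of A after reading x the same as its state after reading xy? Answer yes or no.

no

Run of A on the first 5 characters of w = 0 2 2 1 0:
  step 0: s0  (start)
  step 1: s1  (read 0: s0→s1)
  step 2: s2  (read 2: s1→s2)
  step 3: s2  (read 2: s2→s2)
  step 4: s1  (read 1: s2→s1)
  step 5: s0  (read 0: s1→s0)

After x (step 4): s1. After xy (step 5): s0.
They differ (s1 ≠ s0), so y is not a cycle from the state after x; this split is not the one the pumping-lemma construction produces, and pumping y need not keep the string in L(A).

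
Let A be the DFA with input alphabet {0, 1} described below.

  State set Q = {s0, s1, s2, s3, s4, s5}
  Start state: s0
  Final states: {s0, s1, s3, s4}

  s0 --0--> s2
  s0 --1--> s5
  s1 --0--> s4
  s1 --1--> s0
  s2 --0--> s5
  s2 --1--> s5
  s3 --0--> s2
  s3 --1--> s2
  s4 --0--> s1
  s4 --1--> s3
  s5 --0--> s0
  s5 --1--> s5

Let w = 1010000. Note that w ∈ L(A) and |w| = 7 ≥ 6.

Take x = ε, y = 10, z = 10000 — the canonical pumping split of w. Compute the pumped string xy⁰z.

10000

xy⁰z = xz = ε·10000 = 10000.
Reading y = 10 takes A from s0 back to s0, so after x the machine is still in s0, and z then leads to the accepting state s0. Hence 10000 ∈ L(A).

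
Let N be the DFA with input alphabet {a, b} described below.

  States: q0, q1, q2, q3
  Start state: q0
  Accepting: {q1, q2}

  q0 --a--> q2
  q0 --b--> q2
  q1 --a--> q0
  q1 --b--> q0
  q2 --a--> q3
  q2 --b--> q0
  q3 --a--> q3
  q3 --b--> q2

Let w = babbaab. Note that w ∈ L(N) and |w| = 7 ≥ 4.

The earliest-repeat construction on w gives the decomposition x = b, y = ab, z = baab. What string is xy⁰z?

bbaab

xy⁰z = xz = b·baab = bbaab.
Reading y = ab takes N from q2 back to q2, so after x the machine is still in q2, and z then leads to the accepting state q2. Hence bbaab ∈ L(N).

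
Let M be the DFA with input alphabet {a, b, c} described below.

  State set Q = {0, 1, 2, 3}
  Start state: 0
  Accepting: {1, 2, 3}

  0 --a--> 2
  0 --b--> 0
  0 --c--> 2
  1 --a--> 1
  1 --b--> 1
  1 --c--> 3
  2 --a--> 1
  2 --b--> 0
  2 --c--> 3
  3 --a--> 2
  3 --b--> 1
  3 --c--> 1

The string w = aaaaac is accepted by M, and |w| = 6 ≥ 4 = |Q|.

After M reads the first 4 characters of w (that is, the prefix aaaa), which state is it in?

1

Run of M on the first 4 characters of w = a a a a:
  step 0: 0  (start)
  step 1: 2  (read a: 0→2)
  step 2: 1  (read a: 2→1)
  step 3: 1  (read a: 1→1)
  step 4: 1  (read a: 1→1)

After reading 4 characters, M is in state 1.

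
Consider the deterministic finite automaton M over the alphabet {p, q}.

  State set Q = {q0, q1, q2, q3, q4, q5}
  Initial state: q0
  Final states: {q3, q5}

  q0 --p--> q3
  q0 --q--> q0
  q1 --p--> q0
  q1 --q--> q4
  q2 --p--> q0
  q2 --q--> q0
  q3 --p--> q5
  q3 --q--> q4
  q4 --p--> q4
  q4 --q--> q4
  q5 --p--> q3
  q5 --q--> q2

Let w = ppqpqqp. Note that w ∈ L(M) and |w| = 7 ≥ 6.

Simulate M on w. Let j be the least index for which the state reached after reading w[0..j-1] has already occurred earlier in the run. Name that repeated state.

q0

Run of M on w = p p q p q q p:
  step 0: q0  (start)
  step 1: q3  (read p: q0→q3)
  step 2: q5  (read p: q3→q5)
  step 3: q2  (read q: q5→q2)
  step 4: q0  (read p: q2→q0)   ← first repeat (q0 seen earlier)
  step 5: q0  (read q: q0→q0)
  step 6: q0  (read q: q0→q0)
  step 7: q3  (read p: q0→q3)

The earliest repeat is at step j = 4: M is in q0, which it already visited at step i = 0.
With |Q| = 6, pigeonhole forces a state repeat no later than step 6; the substring read between the first and second visits to that state can be pumped.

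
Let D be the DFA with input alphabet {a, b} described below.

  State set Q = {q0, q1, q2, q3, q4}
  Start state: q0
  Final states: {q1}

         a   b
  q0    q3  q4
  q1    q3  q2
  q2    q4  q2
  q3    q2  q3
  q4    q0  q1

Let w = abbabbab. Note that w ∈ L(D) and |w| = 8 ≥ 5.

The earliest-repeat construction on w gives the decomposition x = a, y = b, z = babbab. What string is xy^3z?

abbbbabbab

xy^3z = a·b·b·b·babbab = abbbbabbab.
Reading y = b takes D from q3 back to q3, so after x·y·y·y the machine is still in q3, and z then leads to the accepting state q1. Hence abbbbabbab ∈ L(D).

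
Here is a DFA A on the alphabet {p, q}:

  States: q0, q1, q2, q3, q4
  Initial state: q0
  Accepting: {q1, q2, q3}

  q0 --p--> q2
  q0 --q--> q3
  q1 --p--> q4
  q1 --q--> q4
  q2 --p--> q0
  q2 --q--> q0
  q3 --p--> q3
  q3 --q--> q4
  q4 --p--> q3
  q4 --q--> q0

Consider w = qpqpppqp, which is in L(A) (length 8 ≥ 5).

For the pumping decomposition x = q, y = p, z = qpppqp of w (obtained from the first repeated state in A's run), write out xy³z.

xy^3z = q·p·p·p·qpppqp = qpppqpppqp.
Reading y = p takes A from q3 back to q3, so after x·y·y·y the machine is still in q3, and z then leads to the accepting state q3. Hence qpppqpppqp ∈ L(A).

qpppqpppqp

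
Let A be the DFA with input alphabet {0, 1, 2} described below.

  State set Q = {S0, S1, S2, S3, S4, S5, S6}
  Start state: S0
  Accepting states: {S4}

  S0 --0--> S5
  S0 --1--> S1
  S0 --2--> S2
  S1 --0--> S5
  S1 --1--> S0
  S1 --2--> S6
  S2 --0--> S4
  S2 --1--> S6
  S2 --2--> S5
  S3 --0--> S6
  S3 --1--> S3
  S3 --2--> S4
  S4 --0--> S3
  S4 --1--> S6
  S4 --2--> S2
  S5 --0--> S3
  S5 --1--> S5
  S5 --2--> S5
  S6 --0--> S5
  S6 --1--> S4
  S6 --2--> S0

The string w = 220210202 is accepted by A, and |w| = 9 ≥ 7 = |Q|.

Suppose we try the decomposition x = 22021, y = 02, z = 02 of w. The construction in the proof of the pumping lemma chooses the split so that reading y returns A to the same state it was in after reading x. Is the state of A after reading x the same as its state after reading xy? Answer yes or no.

no

Run of A on the first 7 characters of w = 2 2 0 2 1 0 2:
  step 0: S0  (start)
  step 1: S2  (read 2: S0→S2)
  step 2: S5  (read 2: S2→S5)
  step 3: S3  (read 0: S5→S3)
  step 4: S4  (read 2: S3→S4)
  step 5: S6  (read 1: S4→S6)
  step 6: S5  (read 0: S6→S5)
  step 7: S5  (read 2: S5→S5)

After x (step 5): S6. After xy (step 7): S5.
They differ (S6 ≠ S5), so y is not a cycle from the state after x; this split is not the one the pumping-lemma construction produces, and pumping y need not keep the string in L(A).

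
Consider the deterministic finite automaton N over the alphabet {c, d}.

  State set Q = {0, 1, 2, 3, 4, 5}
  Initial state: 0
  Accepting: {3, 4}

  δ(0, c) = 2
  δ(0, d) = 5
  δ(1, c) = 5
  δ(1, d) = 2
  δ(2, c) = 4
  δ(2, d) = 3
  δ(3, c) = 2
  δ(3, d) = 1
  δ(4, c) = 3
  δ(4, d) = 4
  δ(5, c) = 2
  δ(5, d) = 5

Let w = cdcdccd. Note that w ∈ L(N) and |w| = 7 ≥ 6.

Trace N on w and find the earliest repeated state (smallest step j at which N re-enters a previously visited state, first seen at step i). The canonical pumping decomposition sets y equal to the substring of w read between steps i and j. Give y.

dc

Run of N on w = c d c d c c d:
  step 0: 0  (start)
  step 1: 2  (read c: 0→2)
  step 2: 3  (read d: 2→3)
  step 3: 2  (read c: 3→2)   ← first repeat (2 seen earlier)
  step 4: 3  (read d: 2→3)
  step 5: 2  (read c: 3→2)
  step 6: 4  (read c: 2→4)
  step 7: 4  (read d: 4→4)

So i = 1, j = 3, giving x = w[0:1] = c, y = w[1:3] = dc, z = w[3:7] = dccd.
Check: |xy| = 3 ≤ 6 and |y| = 2 ≥ 1. Reading y takes N from 2 back to 2, so every xyⁱz is accepted.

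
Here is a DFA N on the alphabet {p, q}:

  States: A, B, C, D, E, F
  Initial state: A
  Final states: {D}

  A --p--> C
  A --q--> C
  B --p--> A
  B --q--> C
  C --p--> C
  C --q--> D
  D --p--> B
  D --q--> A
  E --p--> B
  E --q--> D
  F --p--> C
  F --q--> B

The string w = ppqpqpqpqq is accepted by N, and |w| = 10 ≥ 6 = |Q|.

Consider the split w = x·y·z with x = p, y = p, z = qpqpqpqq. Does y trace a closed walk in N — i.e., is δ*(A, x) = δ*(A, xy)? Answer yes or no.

yes

State sequence: A -p-> C -p-> C

After x (step 1): C. After xy (step 2): C.
They match, so y = p drives N around a cycle from C back to itself; pumping y any number of times keeps N in C before reading z, and xyⁱz ∈ L(N) for every i ≥ 0.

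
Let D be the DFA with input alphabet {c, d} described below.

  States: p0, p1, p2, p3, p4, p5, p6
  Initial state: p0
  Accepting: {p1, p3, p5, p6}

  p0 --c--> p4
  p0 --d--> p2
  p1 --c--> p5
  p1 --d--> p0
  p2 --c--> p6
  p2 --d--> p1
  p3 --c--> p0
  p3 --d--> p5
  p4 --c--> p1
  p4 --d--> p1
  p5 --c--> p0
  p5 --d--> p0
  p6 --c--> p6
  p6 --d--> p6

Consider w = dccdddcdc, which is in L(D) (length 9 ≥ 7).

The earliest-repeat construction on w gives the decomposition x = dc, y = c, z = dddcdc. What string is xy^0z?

xy⁰z = xz = dc·dddcdc = dcdddcdc.
Reading y = c takes D from p6 back to p6, so after x the machine is still in p6, and z then leads to the accepting state p6. Hence dcdddcdc ∈ L(D).

dcdddcdc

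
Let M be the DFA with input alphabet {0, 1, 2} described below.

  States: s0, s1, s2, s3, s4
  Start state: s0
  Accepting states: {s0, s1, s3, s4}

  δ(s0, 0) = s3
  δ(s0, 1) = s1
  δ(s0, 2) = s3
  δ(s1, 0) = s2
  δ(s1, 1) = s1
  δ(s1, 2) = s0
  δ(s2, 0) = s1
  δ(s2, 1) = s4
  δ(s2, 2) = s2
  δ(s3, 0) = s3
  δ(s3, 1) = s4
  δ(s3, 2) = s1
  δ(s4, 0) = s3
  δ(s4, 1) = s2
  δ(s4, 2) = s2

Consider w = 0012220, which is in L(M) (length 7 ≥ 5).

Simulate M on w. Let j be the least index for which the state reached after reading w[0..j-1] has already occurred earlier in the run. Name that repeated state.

State sequence: s0 -0-> s3 -0-> s3 -1-> s4 -2-> s2 -2-> s2 -2-> s2 -0-> s1
First repeat at step 2: s3 was already visited.

The earliest repeat is at step j = 2: M is in s3, which it already visited at step i = 1.
The DFA has 5 states, so the proof of the pumping lemma guarantees a repeated state among the first 5+1 visited; the segment between the two visits is the pumpable y.

s3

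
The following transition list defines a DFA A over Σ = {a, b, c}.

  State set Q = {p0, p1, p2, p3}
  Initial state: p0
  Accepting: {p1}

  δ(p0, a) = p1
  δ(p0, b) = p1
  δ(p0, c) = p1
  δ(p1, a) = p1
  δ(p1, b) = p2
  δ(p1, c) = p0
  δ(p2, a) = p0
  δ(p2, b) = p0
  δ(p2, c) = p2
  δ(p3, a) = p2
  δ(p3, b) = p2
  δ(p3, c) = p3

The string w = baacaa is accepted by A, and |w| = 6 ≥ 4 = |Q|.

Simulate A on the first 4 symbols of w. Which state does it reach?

p0

State sequence: p0 -b-> p1 -a-> p1 -a-> p1 -c-> p0

After reading 4 characters, A is in state p0.
(This kind of state-tracing is the core of the pumping-lemma construction: with 4 states, pigeonhole forces a repeat within the first 4 steps.)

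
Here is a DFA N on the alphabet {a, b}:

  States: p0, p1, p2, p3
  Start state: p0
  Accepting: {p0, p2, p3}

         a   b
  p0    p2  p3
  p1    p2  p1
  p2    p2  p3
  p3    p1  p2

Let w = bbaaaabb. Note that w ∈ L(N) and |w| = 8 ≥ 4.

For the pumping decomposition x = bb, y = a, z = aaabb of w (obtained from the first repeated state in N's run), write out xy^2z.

bbaaaaabb

xy^2z = bb·a·a·aaabb = bbaaaaabb.
Reading y = a takes N from p2 back to p2, so after x·y·y the machine is still in p2, and z then leads to the accepting state p2. Hence bbaaaaabb ∈ L(N).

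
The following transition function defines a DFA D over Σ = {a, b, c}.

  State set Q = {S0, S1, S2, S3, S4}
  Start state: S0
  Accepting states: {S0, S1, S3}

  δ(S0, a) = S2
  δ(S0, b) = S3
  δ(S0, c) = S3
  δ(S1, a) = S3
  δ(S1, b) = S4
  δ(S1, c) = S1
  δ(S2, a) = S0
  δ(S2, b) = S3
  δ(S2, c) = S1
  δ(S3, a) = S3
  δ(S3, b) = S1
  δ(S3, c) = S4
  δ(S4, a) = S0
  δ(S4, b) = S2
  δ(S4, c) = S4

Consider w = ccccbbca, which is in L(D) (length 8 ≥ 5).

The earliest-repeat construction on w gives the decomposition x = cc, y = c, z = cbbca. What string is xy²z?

cccccbbca

xy^2z = cc·c·c·cbbca = cccccbbca.
Reading y = c takes D from S4 back to S4, so after x·y·y the machine is still in S4, and z then leads to the accepting state S0. Hence cccccbbca ∈ L(D).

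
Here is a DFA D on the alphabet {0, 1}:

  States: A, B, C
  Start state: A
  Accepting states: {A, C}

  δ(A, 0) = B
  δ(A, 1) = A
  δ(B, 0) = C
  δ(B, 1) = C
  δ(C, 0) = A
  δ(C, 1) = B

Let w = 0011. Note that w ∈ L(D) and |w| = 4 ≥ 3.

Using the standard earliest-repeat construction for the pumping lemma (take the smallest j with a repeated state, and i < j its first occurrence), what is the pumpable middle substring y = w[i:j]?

01

State sequence: A -0-> B -0-> C -1-> B -1-> C
First repeat at step 3: B was already visited.

So i = 1, j = 3, giving x = w[0:1] = 0, y = w[1:3] = 01, z = w[3:4] = 1.
Check: |xy| = 3 ≤ 3 and |y| = 2 ≥ 1. Reading y takes D from B back to B, so every xyⁱz is accepted.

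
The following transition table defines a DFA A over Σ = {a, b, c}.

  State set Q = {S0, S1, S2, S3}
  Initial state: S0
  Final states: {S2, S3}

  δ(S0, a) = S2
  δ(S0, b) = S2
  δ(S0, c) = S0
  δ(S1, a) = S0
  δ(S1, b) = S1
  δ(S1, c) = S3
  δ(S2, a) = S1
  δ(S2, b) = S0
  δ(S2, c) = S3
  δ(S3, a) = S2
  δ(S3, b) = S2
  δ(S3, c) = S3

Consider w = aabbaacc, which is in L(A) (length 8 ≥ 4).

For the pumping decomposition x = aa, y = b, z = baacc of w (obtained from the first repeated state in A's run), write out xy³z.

xy^3z = aa·b·b·b·baacc = aabbbbaacc.
Reading y = b takes A from S1 back to S1, so after x·y·y·y the machine is still in S1, and z then leads to the accepting state S3. Hence aabbbbaacc ∈ L(A).

aabbbbaacc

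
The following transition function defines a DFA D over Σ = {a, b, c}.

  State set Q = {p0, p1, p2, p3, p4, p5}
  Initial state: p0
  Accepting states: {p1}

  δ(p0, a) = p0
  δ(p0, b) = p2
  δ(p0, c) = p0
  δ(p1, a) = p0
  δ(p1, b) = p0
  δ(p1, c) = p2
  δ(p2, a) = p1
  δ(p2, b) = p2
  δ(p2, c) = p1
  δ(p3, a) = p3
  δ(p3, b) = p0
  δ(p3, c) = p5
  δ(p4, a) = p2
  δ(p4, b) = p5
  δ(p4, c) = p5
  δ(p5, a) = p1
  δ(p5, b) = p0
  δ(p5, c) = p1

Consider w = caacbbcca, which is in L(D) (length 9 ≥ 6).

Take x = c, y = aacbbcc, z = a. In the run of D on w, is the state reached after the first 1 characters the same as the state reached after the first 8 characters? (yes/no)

Run of D on the first 8 characters of w = c a a c b b c c:
  step 0: p0  (start)
  step 1: p0  (read c: p0→p0)
  step 2: p0  (read a: p0→p0)
  step 3: p0  (read a: p0→p0)
  step 4: p0  (read c: p0→p0)
  step 5: p2  (read b: p0→p2)
  step 6: p2  (read b: p2→p2)
  step 7: p1  (read c: p2→p1)
  step 8: p2  (read c: p1→p2)

After x (step 1): p0. After xy (step 8): p2.
They differ (p0 ≠ p2), so y is not a cycle from the state after x; this split is not the one the pumping-lemma construction produces, and pumping y need not keep the string in L(D).

no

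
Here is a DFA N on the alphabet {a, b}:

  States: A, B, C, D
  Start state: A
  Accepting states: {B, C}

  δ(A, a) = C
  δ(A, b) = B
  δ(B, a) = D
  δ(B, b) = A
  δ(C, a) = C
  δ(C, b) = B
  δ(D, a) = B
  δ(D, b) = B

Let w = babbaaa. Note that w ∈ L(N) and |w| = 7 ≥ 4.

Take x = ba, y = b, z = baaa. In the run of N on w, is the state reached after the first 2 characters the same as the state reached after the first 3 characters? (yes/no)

no

State sequence: A -b-> B -a-> D -b-> B

After x (step 2): D. After xy (step 3): B.
They differ (D ≠ B), so y is not a cycle from the state after x; this split is not the one the pumping-lemma construction produces, and pumping y need not keep the string in L(N).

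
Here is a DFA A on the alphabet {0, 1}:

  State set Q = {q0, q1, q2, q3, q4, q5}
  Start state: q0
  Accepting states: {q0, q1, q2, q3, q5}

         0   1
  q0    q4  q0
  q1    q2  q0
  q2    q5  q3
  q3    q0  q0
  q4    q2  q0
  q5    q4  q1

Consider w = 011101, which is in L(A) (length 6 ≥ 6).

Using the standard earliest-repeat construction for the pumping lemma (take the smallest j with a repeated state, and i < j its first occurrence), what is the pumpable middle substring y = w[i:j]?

01

State sequence: q0 -0-> q4 -1-> q0 -1-> q0 -1-> q0 -0-> q4 -1-> q0
First repeat at step 2: q0 was already visited.

So i = 0, j = 2, giving x = w[0:0] = ε, y = w[0:2] = 01, z = w[2:6] = 1101.
Check: |xy| = 2 ≤ 6 and |y| = 2 ≥ 1. Reading y takes A from q0 back to q0, so every xyⁱz is accepted.
Pumping length from the standard proof: p = 6 (the number of states). The repeated state found above gives |xy| = j ≤ 6 and |y| = j − i ≥ 1.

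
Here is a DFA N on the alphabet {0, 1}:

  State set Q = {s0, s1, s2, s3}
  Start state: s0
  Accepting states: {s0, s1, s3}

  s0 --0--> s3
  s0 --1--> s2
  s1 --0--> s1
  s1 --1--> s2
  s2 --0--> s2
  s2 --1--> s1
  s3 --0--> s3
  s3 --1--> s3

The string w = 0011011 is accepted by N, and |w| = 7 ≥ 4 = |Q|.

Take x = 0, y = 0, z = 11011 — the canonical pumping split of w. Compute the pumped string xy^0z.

011011

xy⁰z = xz = 0·11011 = 011011.
Reading y = 0 takes N from s3 back to s3, so after x the machine is still in s3, and z then leads to the accepting state s3. Hence 011011 ∈ L(N).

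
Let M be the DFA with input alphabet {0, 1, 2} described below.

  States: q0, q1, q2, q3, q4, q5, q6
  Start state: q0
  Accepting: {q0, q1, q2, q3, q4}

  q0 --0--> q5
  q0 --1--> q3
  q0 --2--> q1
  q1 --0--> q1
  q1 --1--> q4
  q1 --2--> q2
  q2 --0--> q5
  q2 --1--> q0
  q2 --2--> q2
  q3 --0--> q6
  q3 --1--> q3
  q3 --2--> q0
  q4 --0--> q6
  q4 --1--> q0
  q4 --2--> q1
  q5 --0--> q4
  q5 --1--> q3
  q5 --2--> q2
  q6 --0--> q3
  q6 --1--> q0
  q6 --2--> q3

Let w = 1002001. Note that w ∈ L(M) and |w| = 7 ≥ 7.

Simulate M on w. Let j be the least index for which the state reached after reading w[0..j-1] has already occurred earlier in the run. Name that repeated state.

State sequence: q0 -1-> q3 -0-> q6 -0-> q3 -2-> q0 -0-> q5 -0-> q4 -1-> q0
First repeat at step 3: q3 was already visited.

The earliest repeat is at step j = 3: M is in q3, which it already visited at step i = 1.
With |Q| = 7, pigeonhole forces a state repeat no later than step 7; the substring read between the first and second visits to that state can be pumped.

q3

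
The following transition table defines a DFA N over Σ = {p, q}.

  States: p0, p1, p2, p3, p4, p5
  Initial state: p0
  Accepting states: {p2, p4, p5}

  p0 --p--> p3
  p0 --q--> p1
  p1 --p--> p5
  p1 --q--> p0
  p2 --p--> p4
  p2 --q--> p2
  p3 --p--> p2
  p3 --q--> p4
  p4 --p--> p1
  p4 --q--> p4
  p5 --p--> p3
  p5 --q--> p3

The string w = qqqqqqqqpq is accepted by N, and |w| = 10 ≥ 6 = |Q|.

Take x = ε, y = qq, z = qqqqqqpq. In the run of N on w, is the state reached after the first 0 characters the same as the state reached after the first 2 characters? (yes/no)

yes

State sequence: p0 -q-> p1 -q-> p0

After x (step 0): p0. After xy (step 2): p0.
They match, so y = qq drives N around a cycle from p0 back to itself; pumping y any number of times keeps N in p0 before reading z, and xyⁱz ∈ L(N) for every i ≥ 0.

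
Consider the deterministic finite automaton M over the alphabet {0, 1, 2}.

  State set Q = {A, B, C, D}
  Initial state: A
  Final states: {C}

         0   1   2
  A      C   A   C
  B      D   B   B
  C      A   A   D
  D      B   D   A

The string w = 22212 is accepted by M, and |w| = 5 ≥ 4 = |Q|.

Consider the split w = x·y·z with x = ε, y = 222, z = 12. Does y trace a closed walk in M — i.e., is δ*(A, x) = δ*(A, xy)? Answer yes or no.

yes

State sequence: A -2-> C -2-> D -2-> A

After x (step 0): A. After xy (step 3): A.
They match, so y = 222 drives M around a cycle from A back to itself; pumping y any number of times keeps M in A before reading z, and xyⁱz ∈ L(M) for every i ≥ 0.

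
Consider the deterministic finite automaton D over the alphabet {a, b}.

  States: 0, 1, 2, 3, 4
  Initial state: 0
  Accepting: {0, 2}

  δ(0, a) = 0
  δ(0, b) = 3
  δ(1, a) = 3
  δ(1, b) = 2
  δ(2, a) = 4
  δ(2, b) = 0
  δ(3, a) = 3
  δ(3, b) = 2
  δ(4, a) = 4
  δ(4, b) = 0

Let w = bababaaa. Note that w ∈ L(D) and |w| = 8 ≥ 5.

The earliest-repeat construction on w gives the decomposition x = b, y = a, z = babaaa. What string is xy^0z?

xy⁰z = xz = b·babaaa = bbabaaa.
Reading y = a takes D from 3 back to 3, so after x the machine is still in 3, and z then leads to the accepting state 0. Hence bbabaaa ∈ L(D).

bbabaaa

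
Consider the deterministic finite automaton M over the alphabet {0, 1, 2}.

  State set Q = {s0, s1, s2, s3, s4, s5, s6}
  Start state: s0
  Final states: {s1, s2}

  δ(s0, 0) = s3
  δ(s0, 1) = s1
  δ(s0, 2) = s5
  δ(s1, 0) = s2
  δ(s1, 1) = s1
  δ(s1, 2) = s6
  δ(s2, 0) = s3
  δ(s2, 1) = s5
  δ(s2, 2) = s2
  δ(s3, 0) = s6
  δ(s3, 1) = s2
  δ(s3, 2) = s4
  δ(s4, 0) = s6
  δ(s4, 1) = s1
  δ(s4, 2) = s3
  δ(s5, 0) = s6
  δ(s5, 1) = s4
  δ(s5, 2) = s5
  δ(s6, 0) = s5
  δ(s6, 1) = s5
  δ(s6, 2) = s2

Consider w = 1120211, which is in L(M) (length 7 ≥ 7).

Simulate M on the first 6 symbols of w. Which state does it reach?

s4

State sequence: s0 -1-> s1 -1-> s1 -2-> s6 -0-> s5 -2-> s5 -1-> s4

After reading 6 characters, M is in state s4.
(This kind of state-tracing is the core of the pumping-lemma construction: with 7 states, pigeonhole forces a repeat within the first 7 steps.)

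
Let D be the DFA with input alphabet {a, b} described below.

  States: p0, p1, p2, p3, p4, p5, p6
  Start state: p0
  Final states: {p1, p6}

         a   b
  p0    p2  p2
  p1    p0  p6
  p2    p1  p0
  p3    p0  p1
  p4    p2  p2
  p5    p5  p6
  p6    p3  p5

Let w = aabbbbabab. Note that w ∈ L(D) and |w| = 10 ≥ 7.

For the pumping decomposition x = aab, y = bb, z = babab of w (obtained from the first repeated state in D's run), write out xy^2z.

aabbbbbbabab

xy^2z = aab·bb·bb·babab = aabbbbbbabab.
Reading y = bb takes D from p6 back to p6, so after x·y·y the machine is still in p6, and z then leads to the accepting state p1. Hence aabbbbbbabab ∈ L(D).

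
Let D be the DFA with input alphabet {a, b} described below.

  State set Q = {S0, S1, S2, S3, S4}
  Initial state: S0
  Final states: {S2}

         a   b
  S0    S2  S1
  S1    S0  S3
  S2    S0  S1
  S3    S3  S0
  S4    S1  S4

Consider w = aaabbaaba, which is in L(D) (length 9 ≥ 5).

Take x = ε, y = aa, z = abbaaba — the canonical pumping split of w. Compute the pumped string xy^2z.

xy^2z = ε·aa·aa·abbaaba = aaaaabbaaba.
Reading y = aa takes D from S0 back to S0, so after x·y·y the machine is still in S0, and z then leads to the accepting state S2. Hence aaaaabbaaba ∈ L(D).

aaaaabbaaba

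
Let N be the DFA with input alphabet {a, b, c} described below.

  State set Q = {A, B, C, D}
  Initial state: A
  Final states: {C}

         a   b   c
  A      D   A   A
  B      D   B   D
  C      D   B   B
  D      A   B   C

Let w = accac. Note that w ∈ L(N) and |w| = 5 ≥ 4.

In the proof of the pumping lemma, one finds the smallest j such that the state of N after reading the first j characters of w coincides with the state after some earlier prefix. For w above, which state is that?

Run of N on w = a c c a c:
  step 0: A  (start)
  step 1: D  (read a: A→D)
  step 2: C  (read c: D→C)
  step 3: B  (read c: C→B)
  step 4: D  (read a: B→D)   ← first repeat (D seen earlier)
  step 5: C  (read c: D→C)

The earliest repeat is at step j = 4: N is in D, which it already visited at step i = 1.
Since N has 4 states, any run of length ≥ 4 visits 4+1 states, so by pigeonhole some state repeats within the first 4 steps — that repeat gives the pumpable loop.

D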